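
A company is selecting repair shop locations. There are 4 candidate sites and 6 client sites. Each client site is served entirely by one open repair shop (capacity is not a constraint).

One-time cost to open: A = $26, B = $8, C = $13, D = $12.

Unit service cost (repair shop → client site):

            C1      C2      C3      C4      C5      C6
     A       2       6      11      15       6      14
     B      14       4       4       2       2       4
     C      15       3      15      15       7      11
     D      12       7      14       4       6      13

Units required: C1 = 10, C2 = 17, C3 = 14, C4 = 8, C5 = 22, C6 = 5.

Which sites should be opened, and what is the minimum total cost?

Open A, B and C; minimum total cost 254.

For any fixed open set, each client site goes to its cheapest open site; total = fixed + service.
{A, B, C}: C1→A 2·10=20, C2→C 3·17=51, C3→B 4·14=56, C4→B 2·8=16, C5→B 2·22=44, C6→B 4·5=20. Service 207; fixed 47; total 254.
{A, B}: C1→A 2·10=20, C2→B 4·17=68, C3→B 4·14=56, C4→B 2·8=16, C5→B 2·22=44, C6→B 4·5=20. Service 224; fixed 34; total 258.
{A, B, C, D}: service 207 + fixed 59 = 266
{B}: C1→B 14·10=140, C2→B 4·17=68, C3→B 4·14=56, C4→B 2·8=16, C5→B 2·22=44, C6→B 4·5=20. Service 344; fixed 8; total 352.
No other subset beats 254.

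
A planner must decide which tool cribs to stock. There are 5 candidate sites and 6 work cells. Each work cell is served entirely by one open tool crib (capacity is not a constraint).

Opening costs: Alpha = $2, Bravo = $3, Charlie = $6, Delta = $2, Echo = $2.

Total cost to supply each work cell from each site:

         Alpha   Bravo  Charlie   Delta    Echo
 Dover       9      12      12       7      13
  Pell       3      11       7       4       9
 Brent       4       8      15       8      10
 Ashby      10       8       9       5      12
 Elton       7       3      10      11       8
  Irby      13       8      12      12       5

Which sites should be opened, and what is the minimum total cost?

For any fixed open set, each work cell goes to its cheapest open site; total = fixed + service.
{Alpha, Bravo, Delta, Echo}: Dover→Delta 7, Pell→Alpha 3, Brent→Alpha 4, Ashby→Delta 5, Elton→Bravo 3, Irby→Echo 5. Service 27; fixed 9; total 36.
{Alpha, Bravo, Delta}: Dover→Delta 7, Pell→Alpha 3, Brent→Alpha 4, Ashby→Delta 5, Elton→Bravo 3, Irby→Bravo 8. Service 30; fixed 7; total 37.
{Alpha, Delta, Echo}: Dover→Delta 7, Pell→Alpha 3, Brent→Alpha 4, Ashby→Delta 5, Elton→Alpha 7, Irby→Echo 5. Service 31; fixed 6; total 37.
{Alpha, Bravo, Charlie, Delta, Echo}: Dover→Delta 7, Pell→Alpha 3, Brent→Alpha 4, Ashby→Delta 5, Elton→Bravo 3, Irby→Echo 5. Service 27; fixed 15; total 42.
No other subset beats 36.

Open Alpha, Bravo, Delta and Echo; minimum total cost 36.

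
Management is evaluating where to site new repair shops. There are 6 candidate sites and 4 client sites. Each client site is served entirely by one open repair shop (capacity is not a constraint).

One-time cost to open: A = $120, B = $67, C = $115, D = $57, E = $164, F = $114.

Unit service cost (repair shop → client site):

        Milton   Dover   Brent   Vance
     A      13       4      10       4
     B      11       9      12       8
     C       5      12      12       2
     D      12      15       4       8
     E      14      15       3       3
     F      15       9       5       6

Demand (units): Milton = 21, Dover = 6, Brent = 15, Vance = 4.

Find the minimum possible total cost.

For any fixed open set, each client site goes to its cheapest open site; total = fixed + service.
{C, D}: Milton→C 5·21=105, Dover→C 12·6=72, Brent→D 4·15=60, Vance→C 2·4=8. Service 245; fixed 172; total 417.
{B, C, D}: service 227 + fixed 239 = 466
{C, F}: service 242 + fixed 229 = 471
{A, B, C, D, E, F}: service 182 + fixed 637 = 819
No other subset beats 417.

Minimum total cost: 417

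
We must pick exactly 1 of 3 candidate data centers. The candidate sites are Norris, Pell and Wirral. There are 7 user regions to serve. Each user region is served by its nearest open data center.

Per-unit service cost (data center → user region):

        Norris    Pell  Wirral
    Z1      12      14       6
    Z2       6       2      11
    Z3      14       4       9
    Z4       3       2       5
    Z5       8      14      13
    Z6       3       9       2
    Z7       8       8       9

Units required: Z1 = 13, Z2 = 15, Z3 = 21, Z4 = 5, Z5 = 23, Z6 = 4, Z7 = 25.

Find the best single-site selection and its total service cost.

With exactly 1 open, each user region uses its cheapest among the chosen.
{Pell}: Z1→Pell 14·13=182, Z2→Pell 2·15=30, Z3→Pell 4·21=84, Z4→Pell 2·5=10, Z5→Pell 14·23=322, Z6→Pell 9·4=36, Z7→Pell 8·25=200. Service cost 864.
{Norris}: service cost 951
{Wirral}: service cost 989
Among all 3 size-1 choices, {Pell} is lowest.

Choose Pell only; total service cost 864.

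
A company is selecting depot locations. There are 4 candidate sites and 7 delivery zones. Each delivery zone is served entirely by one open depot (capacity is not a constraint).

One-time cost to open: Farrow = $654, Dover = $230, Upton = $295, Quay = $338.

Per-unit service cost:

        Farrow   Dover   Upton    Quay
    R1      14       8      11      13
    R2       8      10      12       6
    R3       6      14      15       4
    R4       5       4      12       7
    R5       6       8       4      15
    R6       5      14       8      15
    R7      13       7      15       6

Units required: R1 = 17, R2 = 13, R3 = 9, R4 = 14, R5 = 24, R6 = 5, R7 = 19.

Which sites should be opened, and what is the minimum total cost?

For any fixed open set, each delivery zone goes to its cheapest open site; total = fixed + service.
{Dover}: R1→Dover 8·17=136, R2→Dover 10·13=130, R3→Dover 14·9=126, R4→Dover 4·14=56, R5→Dover 8·24=192, R6→Dover 14·5=70, R7→Dover 7·19=133. Service 843; fixed 230; total 1073.
{Dover, Upton}: service 717 + fixed 525 = 1242
{Dover, Quay}: R1→Dover 8·17=136, R2→Quay 6·13=78, R3→Quay 4·9=36, R4→Dover 4·14=56, R5→Dover 8·24=192, R6→Dover 14·5=70, R7→Quay 6·19=114. Service 682; fixed 568; total 1250.
{Farrow, Dover, Upton, Quay}: R1→Dover 8·17=136, R2→Quay 6·13=78, R3→Quay 4·9=36, R4→Dover 4·14=56, R5→Upton 4·24=96, R6→Farrow 5·5=25, R7→Quay 6·19=114. Service 541; fixed 1517; total 2058.
(All 15 nonempty subsets were checked; Dover only is lowest.)

Open Dover only; minimum total cost 1073.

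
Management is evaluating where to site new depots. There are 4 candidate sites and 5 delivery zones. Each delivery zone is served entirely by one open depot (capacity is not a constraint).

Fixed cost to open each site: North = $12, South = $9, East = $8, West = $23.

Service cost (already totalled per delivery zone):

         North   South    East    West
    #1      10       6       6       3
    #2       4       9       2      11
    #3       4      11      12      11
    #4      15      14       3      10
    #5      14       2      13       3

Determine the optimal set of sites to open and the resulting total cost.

For any fixed open set, each delivery zone goes to its cheapest open site; total = fixed + service.
{South, East}: #1→South 6, #2→East 2, #3→South 11, #4→East 3, #5→South 2. Service 24; fixed 17; total 41.
{East}: service 36 + fixed 8 = 44
{North, South, East}: #1→South 6, #2→East 2, #3→North 4, #4→East 3, #5→South 2. Service 17; fixed 29; total 46.
{North, South, East, West}: #1→West 3, #2→East 2, #3→North 4, #4→East 3, #5→South 2. Service 14; fixed 52; total 66.
No other subset beats 41.

Open South and East; minimum total cost 41.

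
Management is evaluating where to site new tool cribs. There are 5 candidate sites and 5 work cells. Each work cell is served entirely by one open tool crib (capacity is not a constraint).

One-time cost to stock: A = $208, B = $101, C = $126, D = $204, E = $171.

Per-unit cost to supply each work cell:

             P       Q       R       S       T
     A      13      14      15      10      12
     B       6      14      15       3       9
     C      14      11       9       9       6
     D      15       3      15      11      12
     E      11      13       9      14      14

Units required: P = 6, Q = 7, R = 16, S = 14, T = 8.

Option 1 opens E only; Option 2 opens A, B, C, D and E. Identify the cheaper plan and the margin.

Option 1: {E}: P→E 11·6=66, Q→E 13·7=91, R→E 9·16=144, S→E 14·14=196, T→E 14·8=112. Service 609; fixed 171; total 780.
Option 2: {A, B, C, D, E}: P→B 6·6=36, Q→D 3·7=21, R→C 9·16=144, S→B 3·14=42, T→C 6·8=48. Service 291; fixed 810; total 1101.
Difference: |780 − 1101| = 321.

Option 1 is cheaper by 321.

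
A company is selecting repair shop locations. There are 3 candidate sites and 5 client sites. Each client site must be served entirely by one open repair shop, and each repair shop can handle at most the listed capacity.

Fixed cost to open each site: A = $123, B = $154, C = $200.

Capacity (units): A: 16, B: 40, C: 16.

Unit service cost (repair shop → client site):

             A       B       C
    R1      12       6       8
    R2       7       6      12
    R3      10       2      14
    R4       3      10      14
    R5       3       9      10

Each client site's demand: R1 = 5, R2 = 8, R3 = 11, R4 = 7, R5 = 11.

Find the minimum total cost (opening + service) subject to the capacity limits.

Open {A, B}: R1→B 6·5=30, R2→B 6·8=48, R3→B 2·11=22, R4→B 10·7=70, R5→A 3·11=33.
Loads: A carries 11/16, B carries 31/40. Service 203; fixed 277; total 480.
Next best feasible plan costs 497.

Minimum total cost: 480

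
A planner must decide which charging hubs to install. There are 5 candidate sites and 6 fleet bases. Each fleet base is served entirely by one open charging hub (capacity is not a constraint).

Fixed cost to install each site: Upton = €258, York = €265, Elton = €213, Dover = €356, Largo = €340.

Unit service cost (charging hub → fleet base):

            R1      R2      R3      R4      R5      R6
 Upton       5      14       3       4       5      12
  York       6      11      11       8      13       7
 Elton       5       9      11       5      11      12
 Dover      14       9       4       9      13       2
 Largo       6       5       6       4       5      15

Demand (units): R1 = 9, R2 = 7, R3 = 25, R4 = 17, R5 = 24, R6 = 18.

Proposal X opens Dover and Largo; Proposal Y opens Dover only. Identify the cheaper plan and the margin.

Proposal X is cheaper by 37.

Proposal X: {Dover, Largo}: R1→Largo 6·9=54, R2→Largo 5·7=35, R3→Dover 4·25=100, R4→Largo 4·17=68, R5→Largo 5·24=120, R6→Dover 2·18=36. Service 413; fixed 696; total 1109.
Proposal Y: {Dover}: R1→Dover 14·9=126, R2→Dover 9·7=63, R3→Dover 4·25=100, R4→Dover 9·17=153, R5→Dover 13·24=312, R6→Dover 2·18=36. Service 790; fixed 356; total 1146.
Difference: |1109 − 1146| = 37.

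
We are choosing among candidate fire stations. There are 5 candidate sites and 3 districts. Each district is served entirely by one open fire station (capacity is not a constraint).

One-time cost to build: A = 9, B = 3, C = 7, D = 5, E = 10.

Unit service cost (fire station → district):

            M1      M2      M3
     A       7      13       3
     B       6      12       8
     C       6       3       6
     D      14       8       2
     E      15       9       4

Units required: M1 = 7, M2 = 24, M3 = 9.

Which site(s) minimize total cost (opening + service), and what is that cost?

For any fixed open set, each district goes to its cheapest open site; total = fixed + service.
{C, D}: M1→C 6·7=42, M2→C 3·24=72, M3→D 2·9=18. Service 132; fixed 12; total 144.
{B, C, D}: service 132 + fixed 15 = 147
{A, C, D}: service 132 + fixed 21 = 153
{A, B, C, D, E}: service 132 + fixed 34 = 166
No other subset beats 144.

Open C and D; minimum total cost 144.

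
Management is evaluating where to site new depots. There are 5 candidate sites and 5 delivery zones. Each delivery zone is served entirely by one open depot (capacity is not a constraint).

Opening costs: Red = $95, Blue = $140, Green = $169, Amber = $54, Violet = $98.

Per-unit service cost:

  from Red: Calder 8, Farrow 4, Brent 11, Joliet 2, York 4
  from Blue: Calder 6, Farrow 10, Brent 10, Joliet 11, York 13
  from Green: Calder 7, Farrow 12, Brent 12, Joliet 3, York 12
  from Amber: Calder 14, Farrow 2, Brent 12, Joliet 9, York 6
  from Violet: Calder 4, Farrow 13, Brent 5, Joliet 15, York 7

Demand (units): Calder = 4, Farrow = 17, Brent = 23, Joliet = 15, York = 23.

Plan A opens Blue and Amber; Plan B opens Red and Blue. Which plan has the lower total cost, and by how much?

Plan B is cheaper by 76.

Plan A: {Blue, Amber}: Calder→Blue 6·4=24, Farrow→Amber 2·17=34, Brent→Blue 10·23=230, Joliet→Amber 9·15=135, York→Amber 6·23=138. Service 561; fixed 194; total 755.
Plan B: {Red, Blue}: Calder→Blue 6·4=24, Farrow→Red 4·17=68, Brent→Blue 10·23=230, Joliet→Red 2·15=30, York→Red 4·23=92. Service 444; fixed 235; total 679.
Difference: |755 − 679| = 76.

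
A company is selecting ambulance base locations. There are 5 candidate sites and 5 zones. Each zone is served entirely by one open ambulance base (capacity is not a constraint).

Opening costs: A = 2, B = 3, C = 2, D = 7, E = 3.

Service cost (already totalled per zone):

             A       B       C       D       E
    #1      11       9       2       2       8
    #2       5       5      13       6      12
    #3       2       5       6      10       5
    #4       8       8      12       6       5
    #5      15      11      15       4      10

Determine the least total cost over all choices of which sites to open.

Minimum total cost: 28

For any fixed open set, each zone goes to its cheapest open site; total = fixed + service.
{A, D}: #1→D 2, #2→A 5, #3→A 2, #4→D 6, #5→D 4. Service 19; fixed 9; total 28.
{A, C, D}: #1→C 2, #2→A 5, #3→A 2, #4→D 6, #5→D 4. Service 19; fixed 11; total 30.
{A, D, E}: #1→D 2, #2→A 5, #3→A 2, #4→E 5, #5→D 4. Service 18; fixed 12; total 30.
{A, B, C, D, E}: #1→C 2, #2→A 5, #3→A 2, #4→E 5, #5→D 4. Service 18; fixed 17; total 35.
No other subset beats 28.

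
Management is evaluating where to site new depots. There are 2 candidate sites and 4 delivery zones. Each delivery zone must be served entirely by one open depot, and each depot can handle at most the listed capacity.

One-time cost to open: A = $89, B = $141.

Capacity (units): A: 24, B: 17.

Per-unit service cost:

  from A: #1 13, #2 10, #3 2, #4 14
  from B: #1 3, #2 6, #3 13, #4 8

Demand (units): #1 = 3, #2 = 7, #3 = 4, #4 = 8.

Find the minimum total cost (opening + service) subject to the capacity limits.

Minimum total cost: 318

Open {A}: #1→A 13·3=39, #2→A 10·7=70, #3→A 2·4=8, #4→A 14·8=112.
Loads: A carries 22/24. Service 229; fixed 89; total 318.
Next best feasible plan costs 381.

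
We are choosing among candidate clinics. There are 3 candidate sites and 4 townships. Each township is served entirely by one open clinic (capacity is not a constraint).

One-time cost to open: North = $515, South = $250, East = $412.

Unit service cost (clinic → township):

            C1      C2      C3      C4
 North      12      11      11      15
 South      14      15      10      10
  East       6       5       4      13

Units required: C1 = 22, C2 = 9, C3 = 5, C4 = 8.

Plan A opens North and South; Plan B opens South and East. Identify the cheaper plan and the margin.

Plan A: {North, South}: C1→North 12·22=264, C2→North 11·9=99, C3→South 10·5=50, C4→South 10·8=80. Service 493; fixed 765; total 1258.
Plan B: {South, East}: C1→East 6·22=132, C2→East 5·9=45, C3→East 4·5=20, C4→South 10·8=80. Service 277; fixed 662; total 939.
Difference: |1258 − 939| = 319.

Plan B is cheaper by 319.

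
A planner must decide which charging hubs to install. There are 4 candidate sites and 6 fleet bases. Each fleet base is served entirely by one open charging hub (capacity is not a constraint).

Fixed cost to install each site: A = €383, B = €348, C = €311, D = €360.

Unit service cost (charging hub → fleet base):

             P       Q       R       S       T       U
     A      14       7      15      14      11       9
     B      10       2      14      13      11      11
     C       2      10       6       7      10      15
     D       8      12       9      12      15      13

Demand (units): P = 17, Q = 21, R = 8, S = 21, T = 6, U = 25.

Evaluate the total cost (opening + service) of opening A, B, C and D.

Each fleet base is assigned to its cheapest site among the open ones.
{A, B, C, D}: P→C 2·17=34, Q→B 2·21=42, R→C 6·8=48, S→C 7·21=147, T→C 10·6=60, U→A 9·25=225. Service 556; fixed 1402; total 1958.

Total cost: 1958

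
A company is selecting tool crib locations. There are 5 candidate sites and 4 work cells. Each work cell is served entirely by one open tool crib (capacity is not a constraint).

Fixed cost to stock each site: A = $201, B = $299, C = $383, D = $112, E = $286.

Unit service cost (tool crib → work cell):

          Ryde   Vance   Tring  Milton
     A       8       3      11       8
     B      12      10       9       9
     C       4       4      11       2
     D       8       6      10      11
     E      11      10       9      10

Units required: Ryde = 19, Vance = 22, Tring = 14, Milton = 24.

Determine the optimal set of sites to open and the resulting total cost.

For any fixed open set, each work cell goes to its cheapest open site; total = fixed + service.
{C}: Ryde→C 4·19=76, Vance→C 4·22=88, Tring→C 11·14=154, Milton→C 2·24=48. Service 366; fixed 383; total 749.
{A}: service 564 + fixed 201 = 765
{D}: Ryde→D 8·19=152, Vance→D 6·22=132, Tring→D 10·14=140, Milton→D 11·24=264. Service 688; fixed 112; total 800.
{A, B, C, D, E}: Ryde→C 4·19=76, Vance→A 3·22=66, Tring→B 9·14=126, Milton→C 2·24=48. Service 316; fixed 1281; total 1597.
No other subset beats 749.

Open C only; minimum total cost 749.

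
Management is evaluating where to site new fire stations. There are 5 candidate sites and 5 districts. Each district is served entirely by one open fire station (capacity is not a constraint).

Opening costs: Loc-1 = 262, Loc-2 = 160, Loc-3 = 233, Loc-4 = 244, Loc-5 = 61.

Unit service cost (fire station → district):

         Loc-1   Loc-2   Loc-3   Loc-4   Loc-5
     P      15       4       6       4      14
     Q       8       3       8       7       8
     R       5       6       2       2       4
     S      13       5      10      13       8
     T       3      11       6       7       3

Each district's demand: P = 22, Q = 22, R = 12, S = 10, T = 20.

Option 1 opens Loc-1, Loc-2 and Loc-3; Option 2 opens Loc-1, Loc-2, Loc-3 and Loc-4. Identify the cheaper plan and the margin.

Option 1: {Loc-1, Loc-2, Loc-3}: P→Loc-2 4·22=88, Q→Loc-2 3·22=66, R→Loc-3 2·12=24, S→Loc-2 5·10=50, T→Loc-1 3·20=60. Service 288; fixed 655; total 943.
Option 2: {Loc-1, Loc-2, Loc-3, Loc-4}: P→Loc-2 4·22=88, Q→Loc-2 3·22=66, R→Loc-3 2·12=24, S→Loc-2 5·10=50, T→Loc-1 3·20=60. Service 288; fixed 899; total 1187.
Difference: |943 − 1187| = 244.

Option 1 is cheaper by 244.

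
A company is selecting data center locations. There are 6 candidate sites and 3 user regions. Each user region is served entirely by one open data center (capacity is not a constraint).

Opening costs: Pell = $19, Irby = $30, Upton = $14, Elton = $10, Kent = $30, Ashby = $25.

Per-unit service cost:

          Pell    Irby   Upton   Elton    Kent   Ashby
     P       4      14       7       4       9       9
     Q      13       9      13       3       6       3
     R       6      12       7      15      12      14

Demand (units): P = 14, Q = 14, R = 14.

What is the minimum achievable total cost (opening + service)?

For any fixed open set, each user region goes to its cheapest open site; total = fixed + service.
{Pell, Elton}: P→Pell 4·14=56, Q→Elton 3·14=42, R→Pell 6·14=84. Service 182; fixed 29; total 211.
{Upton, Elton}: service 196 + fixed 24 = 220
{Pell, Upton, Elton}: service 182 + fixed 43 = 225
{Pell, Irby, Upton, Elton, Kent, Ashby}: service 182 + fixed 128 = 310
No other subset beats 211.

Minimum total cost: 211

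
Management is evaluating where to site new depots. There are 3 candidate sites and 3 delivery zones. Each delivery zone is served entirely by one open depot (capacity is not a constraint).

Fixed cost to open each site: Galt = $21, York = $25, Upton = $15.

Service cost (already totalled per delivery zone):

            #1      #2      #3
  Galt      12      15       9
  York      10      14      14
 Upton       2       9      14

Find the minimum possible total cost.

For any fixed open set, each delivery zone goes to its cheapest open site; total = fixed + service.
{Upton}: #1→Upton 2, #2→Upton 9, #3→Upton 14. Service 25; fixed 15; total 40.
{Galt, Upton}: service 20 + fixed 36 = 56
{Galt}: #1→Galt 12, #2→Galt 15, #3→Galt 9. Service 36; fixed 21; total 57.
{Galt, York, Upton}: service 20 + fixed 61 = 81
No other subset beats 40.

Minimum total cost: 40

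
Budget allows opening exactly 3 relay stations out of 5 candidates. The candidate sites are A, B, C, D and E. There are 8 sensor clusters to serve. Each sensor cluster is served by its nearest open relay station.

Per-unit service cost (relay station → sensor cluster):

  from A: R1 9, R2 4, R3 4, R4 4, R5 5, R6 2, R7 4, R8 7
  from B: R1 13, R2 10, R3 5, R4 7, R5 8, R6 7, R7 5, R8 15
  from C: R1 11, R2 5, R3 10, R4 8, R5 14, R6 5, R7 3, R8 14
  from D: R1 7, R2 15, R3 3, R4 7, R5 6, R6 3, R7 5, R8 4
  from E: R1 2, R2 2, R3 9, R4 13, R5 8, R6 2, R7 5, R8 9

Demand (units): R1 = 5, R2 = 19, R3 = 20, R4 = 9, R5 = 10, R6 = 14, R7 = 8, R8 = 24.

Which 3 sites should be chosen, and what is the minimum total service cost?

Choose A, D and E; total service cost 350.

With exactly 3 open, each sensor cluster uses its cheapest among the chosen.
{A, D, E}: R1→E 2·5=10, R2→E 2·19=38, R3→D 3·20=60, R4→A 4·9=36, R5→A 5·10=50, R6→A 2·14=28, R7→A 4·8=32, R8→D 4·24=96. Service cost 350.
{C, D, E}: service cost 379
{B, D, E}: service cost 395
Among all 10 size-3 choices, {A, D, E} is lowest.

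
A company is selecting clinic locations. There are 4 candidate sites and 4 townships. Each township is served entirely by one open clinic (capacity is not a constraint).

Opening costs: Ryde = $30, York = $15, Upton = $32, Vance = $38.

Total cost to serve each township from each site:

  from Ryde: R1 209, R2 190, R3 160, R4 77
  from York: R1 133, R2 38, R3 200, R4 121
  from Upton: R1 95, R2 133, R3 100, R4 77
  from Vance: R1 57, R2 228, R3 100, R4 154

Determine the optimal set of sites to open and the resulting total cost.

For any fixed open set, each township goes to its cheapest open site; total = fixed + service.
{Ryde, York, Vance}: R1→Vance 57, R2→York 38, R3→Vance 100, R4→Ryde 77. Service 272; fixed 83; total 355.
{York, Upton}: service 310 + fixed 47 = 357
{York, Upton, Vance}: service 272 + fixed 85 = 357
{Ryde, York, Upton, Vance}: service 272 + fixed 115 = 387
No other subset beats 355.

Open Ryde, York and Vance; minimum total cost 355.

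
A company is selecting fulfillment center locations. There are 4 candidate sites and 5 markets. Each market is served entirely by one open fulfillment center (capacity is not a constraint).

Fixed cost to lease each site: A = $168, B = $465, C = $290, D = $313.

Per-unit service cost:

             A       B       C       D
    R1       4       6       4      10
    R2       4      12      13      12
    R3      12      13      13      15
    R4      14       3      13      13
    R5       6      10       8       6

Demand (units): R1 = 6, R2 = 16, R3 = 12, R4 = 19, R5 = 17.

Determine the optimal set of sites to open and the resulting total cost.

For any fixed open set, each market goes to its cheapest open site; total = fixed + service.
{A}: R1→A 4·6=24, R2→A 4·16=64, R3→A 12·12=144, R4→A 14·19=266, R5→A 6·17=102. Service 600; fixed 168; total 768.
{A, B}: service 391 + fixed 633 = 1024
{A, C}: R1→A 4·6=24, R2→A 4·16=64, R3→A 12·12=144, R4→C 13·19=247, R5→A 6·17=102. Service 581; fixed 458; total 1039.
{A, B, C, D}: service 391 + fixed 1236 = 1627
(All 15 nonempty subsets were checked; A only is lowest.)

Open A only; minimum total cost 768.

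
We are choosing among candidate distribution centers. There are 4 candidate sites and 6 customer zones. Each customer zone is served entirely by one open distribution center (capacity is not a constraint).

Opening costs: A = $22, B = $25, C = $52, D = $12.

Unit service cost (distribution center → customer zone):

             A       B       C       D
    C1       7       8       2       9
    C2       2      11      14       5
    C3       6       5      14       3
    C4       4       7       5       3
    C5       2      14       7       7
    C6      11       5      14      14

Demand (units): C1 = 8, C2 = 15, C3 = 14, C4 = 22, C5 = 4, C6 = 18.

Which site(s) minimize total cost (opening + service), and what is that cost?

For any fixed open set, each customer zone goes to its cheapest open site; total = fixed + service.
{A, B, D}: C1→A 7·8=56, C2→A 2·15=30, C3→D 3·14=42, C4→D 3·22=66, C5→A 2·4=8, C6→B 5·18=90. Service 292; fixed 59; total 351.
{A, B, C, D}: service 252 + fixed 111 = 363
{A, B}: service 342 + fixed 47 = 389
{D}: service 535 + fixed 12 = 547
No other subset beats 351.

Open A, B and D; minimum total cost 351.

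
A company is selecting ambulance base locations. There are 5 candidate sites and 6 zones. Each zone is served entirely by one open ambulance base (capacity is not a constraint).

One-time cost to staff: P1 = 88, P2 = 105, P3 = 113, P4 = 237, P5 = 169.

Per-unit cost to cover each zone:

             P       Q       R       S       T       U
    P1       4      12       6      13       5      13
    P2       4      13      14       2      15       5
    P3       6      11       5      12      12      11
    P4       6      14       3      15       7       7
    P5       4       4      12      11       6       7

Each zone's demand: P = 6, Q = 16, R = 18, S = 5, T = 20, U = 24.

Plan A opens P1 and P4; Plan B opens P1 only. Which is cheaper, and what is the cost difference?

Plan B is cheaper by 39.

Plan A: {P1, P4}: P→P1 4·6=24, Q→P1 12·16=192, R→P4 3·18=54, S→P1 13·5=65, T→P1 5·20=100, U→P4 7·24=168. Service 603; fixed 325; total 928.
Plan B: {P1}: P→P1 4·6=24, Q→P1 12·16=192, R→P1 6·18=108, S→P1 13·5=65, T→P1 5·20=100, U→P1 13·24=312. Service 801; fixed 88; total 889.
Difference: |928 − 889| = 39.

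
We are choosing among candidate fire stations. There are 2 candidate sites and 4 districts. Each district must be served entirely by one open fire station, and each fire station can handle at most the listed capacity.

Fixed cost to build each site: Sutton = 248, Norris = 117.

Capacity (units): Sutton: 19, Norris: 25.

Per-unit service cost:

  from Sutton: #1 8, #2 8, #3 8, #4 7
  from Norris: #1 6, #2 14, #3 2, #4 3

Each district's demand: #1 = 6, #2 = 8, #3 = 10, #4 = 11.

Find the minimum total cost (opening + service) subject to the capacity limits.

Open {Sutton, Norris}: #1→Sutton 8·6=48, #2→Sutton 8·8=64, #3→Norris 2·10=20, #4→Norris 3·11=33.
Loads: Sutton carries 14/19, Norris carries 21/25. Service 165; fixed 365; total 530.
Next best feasible plan costs 562.

Minimum total cost: 530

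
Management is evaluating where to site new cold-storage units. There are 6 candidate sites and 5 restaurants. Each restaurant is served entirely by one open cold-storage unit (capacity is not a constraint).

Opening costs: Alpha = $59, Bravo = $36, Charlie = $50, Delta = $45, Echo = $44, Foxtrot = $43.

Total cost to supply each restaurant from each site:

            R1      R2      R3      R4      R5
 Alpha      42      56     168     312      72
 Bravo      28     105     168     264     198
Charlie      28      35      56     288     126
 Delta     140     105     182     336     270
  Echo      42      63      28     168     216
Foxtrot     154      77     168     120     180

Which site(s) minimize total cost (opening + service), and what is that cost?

Open Charlie and Foxtrot; minimum total cost 458.

For any fixed open set, each restaurant goes to its cheapest open site; total = fixed + service.
{Charlie, Foxtrot}: R1→Charlie 28, R2→Charlie 35, R3→Charlie 56, R4→Foxtrot 120, R5→Charlie 126. Service 365; fixed 93; total 458.
{Alpha, Charlie, Foxtrot}: service 311 + fixed 152 = 463
{Alpha, Echo, Foxtrot}: service 318 + fixed 146 = 464
{Alpha, Bravo, Charlie, Delta, Echo, Foxtrot}: service 283 + fixed 277 = 560
No other subset beats 458.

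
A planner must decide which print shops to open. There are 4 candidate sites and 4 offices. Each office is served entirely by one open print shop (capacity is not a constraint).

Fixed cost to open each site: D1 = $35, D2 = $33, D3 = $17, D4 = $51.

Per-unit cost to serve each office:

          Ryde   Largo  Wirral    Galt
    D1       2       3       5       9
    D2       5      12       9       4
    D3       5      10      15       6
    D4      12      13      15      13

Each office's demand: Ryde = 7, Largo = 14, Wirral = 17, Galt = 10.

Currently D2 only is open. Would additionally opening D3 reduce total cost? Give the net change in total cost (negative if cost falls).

Current service cost with {D2}: 396.
Adding D3: each office re-picks its cheapest; new service cost 368, saving 28.
Extra fixed cost: 17. Net change = 17 − 28 = -11.
(Totals: 429 → 418.)

Yes — net change −11 (cost falls by 11).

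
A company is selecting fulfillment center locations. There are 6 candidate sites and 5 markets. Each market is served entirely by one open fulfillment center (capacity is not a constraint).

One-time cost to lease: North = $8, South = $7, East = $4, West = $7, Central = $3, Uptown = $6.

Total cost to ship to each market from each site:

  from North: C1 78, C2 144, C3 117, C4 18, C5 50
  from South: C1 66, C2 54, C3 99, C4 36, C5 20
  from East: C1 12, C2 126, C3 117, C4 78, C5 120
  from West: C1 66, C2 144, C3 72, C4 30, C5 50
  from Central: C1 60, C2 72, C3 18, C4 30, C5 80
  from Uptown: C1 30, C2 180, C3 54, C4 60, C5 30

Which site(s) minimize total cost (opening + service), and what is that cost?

Open North, South, East and Central; minimum total cost 144.

For any fixed open set, each market goes to its cheapest open site; total = fixed + service.
{North, South, East, Central}: C1→East 12, C2→South 54, C3→Central 18, C4→North 18, C5→South 20. Service 122; fixed 22; total 144.
{South, East, Central}: service 134 + fixed 14 = 148
{North, South, East, Central, Uptown}: C1→East 12, C2→South 54, C3→Central 18, C4→North 18, C5→South 20. Service 122; fixed 28; total 150.
{North, South, East, West, Central, Uptown}: C1→East 12, C2→South 54, C3→Central 18, C4→North 18, C5→South 20. Service 122; fixed 35; total 157.
No other subset beats 144.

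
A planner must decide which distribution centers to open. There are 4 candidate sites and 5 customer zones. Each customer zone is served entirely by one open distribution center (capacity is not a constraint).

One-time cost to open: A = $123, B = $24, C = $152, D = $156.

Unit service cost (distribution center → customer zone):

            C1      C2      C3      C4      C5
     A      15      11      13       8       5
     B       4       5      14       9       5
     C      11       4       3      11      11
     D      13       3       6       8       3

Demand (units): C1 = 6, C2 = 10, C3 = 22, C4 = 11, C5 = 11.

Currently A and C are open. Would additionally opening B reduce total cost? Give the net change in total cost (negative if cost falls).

Current service cost with {A, C}: 315.
Adding B: each customer zone re-picks its cheapest; new service cost 273, saving 42.
Extra fixed cost: 24. Net change = 24 − 42 = -18.
(Totals: 590 → 572.)

Yes — net change −18 (cost falls by 18).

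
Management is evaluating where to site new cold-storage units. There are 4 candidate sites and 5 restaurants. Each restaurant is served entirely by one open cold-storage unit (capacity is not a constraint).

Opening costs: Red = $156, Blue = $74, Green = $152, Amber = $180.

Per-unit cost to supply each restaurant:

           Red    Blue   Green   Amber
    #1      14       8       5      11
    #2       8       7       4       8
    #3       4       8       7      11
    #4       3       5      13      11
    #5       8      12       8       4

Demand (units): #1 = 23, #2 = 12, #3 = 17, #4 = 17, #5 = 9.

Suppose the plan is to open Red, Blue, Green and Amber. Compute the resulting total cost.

Total cost: 880

Each restaurant is assigned to its cheapest site among the open ones.
{Red, Blue, Green, Amber}: #1→Green 5·23=115, #2→Green 4·12=48, #3→Red 4·17=68, #4→Red 3·17=51, #5→Amber 4·9=36. Service 318; fixed 562; total 880.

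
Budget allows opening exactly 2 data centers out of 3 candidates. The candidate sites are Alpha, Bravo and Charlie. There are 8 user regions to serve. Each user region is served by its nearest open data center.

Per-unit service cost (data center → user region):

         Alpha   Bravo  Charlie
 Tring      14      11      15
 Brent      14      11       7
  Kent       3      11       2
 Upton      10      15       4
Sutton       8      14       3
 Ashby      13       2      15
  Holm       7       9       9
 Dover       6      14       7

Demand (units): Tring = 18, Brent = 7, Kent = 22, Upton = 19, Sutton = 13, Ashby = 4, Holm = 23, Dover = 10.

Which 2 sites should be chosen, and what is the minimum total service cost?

With exactly 2 open, each user region uses its cheapest among the chosen.
{Bravo, Charlie}: Tring→Bravo 11·18=198, Brent→Charlie 7·7=49, Kent→Charlie 2·22=44, Upton→Charlie 4·19=76, Sutton→Charlie 3·13=39, Ashby→Bravo 2·4=8, Holm→Bravo 9·23=207, Dover→Charlie 7·10=70. Service cost 691.
{Alpha, Charlie}: service cost 733
{Alpha, Bravo}: service cost 864
Among all 3 size-2 choices, {Bravo, Charlie} is lowest.

Choose Bravo and Charlie; total service cost 691.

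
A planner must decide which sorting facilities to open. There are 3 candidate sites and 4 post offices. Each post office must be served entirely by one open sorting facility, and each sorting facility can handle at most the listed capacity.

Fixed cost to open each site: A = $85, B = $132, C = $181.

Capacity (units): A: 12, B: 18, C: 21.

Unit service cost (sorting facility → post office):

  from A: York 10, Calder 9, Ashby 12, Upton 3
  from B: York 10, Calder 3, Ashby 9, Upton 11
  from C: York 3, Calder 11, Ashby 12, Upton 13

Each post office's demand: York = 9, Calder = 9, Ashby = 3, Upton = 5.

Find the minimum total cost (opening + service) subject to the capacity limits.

Minimum total cost: 385

Open {A, B}: York→B 10·9=90, Calder→B 3·9=27, Ashby→A 12·3=36, Upton→A 3·5=15.
Loads: A carries 8/12, B carries 18/18. Service 168; fixed 217; total 385.
Next best feasible plan costs 416.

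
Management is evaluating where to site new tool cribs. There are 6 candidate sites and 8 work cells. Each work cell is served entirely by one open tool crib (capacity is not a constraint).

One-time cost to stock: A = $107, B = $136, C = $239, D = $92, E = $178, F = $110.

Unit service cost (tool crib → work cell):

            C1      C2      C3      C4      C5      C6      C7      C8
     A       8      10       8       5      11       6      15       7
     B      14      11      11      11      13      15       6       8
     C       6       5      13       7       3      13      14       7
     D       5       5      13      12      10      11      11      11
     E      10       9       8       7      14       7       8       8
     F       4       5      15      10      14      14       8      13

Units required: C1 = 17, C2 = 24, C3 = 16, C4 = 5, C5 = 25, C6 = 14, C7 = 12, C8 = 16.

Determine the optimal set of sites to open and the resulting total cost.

Open A and F; minimum total cost 1125.

For any fixed open set, each work cell goes to its cheapest open site; total = fixed + service.
{A, F}: C1→F 4·17=68, C2→F 5·24=120, C3→A 8·16=128, C4→A 5·5=25, C5→A 11·25=275, C6→A 6·14=84, C7→F 8·12=96, C8→A 7·16=112. Service 908; fixed 217; total 1125.
{A, D}: service 936 + fixed 199 = 1135
{A, C}: C1→C 6·17=102, C2→C 5·24=120, C3→A 8·16=128, C4→A 5·5=25, C5→C 3·25=75, C6→A 6·14=84, C7→C 14·12=168, C8→A 7·16=112. Service 814; fixed 346; total 1160.
{A, B, C, D, E, F}: service 684 + fixed 862 = 1546
No other subset beats 1125.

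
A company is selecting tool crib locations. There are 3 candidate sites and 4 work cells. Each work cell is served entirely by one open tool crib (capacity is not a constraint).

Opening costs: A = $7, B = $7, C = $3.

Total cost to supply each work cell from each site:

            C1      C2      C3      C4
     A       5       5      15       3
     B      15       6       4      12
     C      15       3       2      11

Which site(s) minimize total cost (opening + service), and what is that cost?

Open A and C; minimum total cost 23.

For any fixed open set, each work cell goes to its cheapest open site; total = fixed + service.
{A, C}: C1→A 5, C2→C 3, C3→C 2, C4→A 3. Service 13; fixed 10; total 23.
{A, B, C}: C1→A 5, C2→C 3, C3→C 2, C4→A 3. Service 13; fixed 17; total 30.
{A, B}: service 17 + fixed 14 = 31
{C}: service 31 + fixed 3 = 34
No other subset beats 23.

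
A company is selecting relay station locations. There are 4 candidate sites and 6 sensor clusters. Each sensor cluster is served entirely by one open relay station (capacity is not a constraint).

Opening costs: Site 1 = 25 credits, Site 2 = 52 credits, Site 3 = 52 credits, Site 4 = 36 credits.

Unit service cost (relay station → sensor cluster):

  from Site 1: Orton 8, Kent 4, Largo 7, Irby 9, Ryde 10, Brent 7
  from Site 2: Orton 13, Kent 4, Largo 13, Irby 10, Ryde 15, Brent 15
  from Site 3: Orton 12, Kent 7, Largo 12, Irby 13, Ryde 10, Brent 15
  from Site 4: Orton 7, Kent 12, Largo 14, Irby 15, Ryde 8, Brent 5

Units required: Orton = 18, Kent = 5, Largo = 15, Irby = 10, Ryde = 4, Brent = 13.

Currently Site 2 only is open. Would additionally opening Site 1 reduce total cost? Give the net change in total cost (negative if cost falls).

Yes — net change −289 (cost falls by 289).

Current service cost with {Site 2}: 804.
Adding Site 1: each sensor cluster re-picks its cheapest; new service cost 490, saving 314.
Extra fixed cost: 25. Net change = 25 − 314 = -289.
(Totals: 856 → 567.)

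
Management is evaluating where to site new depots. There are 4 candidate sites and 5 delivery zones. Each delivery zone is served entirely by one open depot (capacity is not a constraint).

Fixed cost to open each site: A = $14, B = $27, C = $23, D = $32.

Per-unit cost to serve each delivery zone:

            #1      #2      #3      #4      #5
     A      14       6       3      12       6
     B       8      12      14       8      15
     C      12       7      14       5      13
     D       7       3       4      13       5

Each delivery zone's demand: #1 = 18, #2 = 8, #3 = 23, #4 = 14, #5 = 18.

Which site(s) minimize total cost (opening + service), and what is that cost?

Open A, C and D; minimum total cost 448.

For any fixed open set, each delivery zone goes to its cheapest open site; total = fixed + service.
{A, C, D}: #1→D 7·18=126, #2→D 3·8=24, #3→A 3·23=69, #4→C 5·14=70, #5→D 5·18=90. Service 379; fixed 69; total 448.
{C, D}: service 402 + fixed 55 = 457
{A, B, C, D}: service 379 + fixed 96 = 475
{A}: service 645 + fixed 14 = 659
(All 15 nonempty subsets were checked; A, C and D is lowest.)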